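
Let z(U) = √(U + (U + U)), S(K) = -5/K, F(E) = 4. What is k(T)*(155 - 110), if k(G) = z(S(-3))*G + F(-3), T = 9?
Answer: 180 + 405*√5 ≈ 1085.6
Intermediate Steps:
z(U) = √3*√U (z(U) = √(U + 2*U) = √(3*U) = √3*√U)
k(G) = 4 + G*√5 (k(G) = (√3*√(-5/(-3)))*G + 4 = (√3*√(-5*(-⅓)))*G + 4 = (√3*√(5/3))*G + 4 = (√3*(√15/3))*G + 4 = √5*G + 4 = G*√5 + 4 = 4 + G*√5)
k(T)*(155 - 110) = (4 + 9*√5)*(155 - 110) = (4 + 9*√5)*45 = 180 + 405*√5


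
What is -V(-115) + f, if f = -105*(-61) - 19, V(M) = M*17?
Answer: 8341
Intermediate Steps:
V(M) = 17*M
f = 6386 (f = 6405 - 19 = 6386)
-V(-115) + f = -17*(-115) + 6386 = -1*(-1955) + 6386 = 1955 + 6386 = 8341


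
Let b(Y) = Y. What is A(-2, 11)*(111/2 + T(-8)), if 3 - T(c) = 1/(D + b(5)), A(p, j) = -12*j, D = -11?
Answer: -7744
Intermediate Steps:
T(c) = 19/6 (T(c) = 3 - 1/(-11 + 5) = 3 - 1/(-6) = 3 - 1*(-1/6) = 3 + 1/6 = 19/6)
A(-2, 11)*(111/2 + T(-8)) = (-12*11)*(111/2 + 19/6) = -132*(111*(1/2) + 19/6) = -132*(111/2 + 19/6) = -132*176/3 = -7744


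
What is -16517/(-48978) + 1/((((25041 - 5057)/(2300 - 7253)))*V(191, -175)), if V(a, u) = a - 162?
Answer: 4664804039/14192257104 ≈ 0.32869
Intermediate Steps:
V(a, u) = -162 + a
-16517/(-48978) + 1/((((25041 - 5057)/(2300 - 7253)))*V(191, -175)) = -16517/(-48978) + 1/((((25041 - 5057)/(2300 - 7253)))*(-162 + 191)) = -16517*(-1/48978) + 1/((19984/(-4953))*29) = 16517/48978 + (1/29)/(19984*(-1/4953)) = 16517/48978 + (1/29)/(-19984/4953) = 16517/48978 - 4953/19984*1/29 = 16517/48978 - 4953/579536 = 4664804039/14192257104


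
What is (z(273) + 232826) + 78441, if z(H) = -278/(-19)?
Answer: 5914351/19 ≈ 3.1128e+5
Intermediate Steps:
z(H) = 278/19 (z(H) = -278*(-1/19) = 278/19)
(z(273) + 232826) + 78441 = (278/19 + 232826) + 78441 = 4423972/19 + 78441 = 5914351/19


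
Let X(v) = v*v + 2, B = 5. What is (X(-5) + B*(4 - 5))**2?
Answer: 484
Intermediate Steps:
X(v) = 2 + v**2 (X(v) = v**2 + 2 = 2 + v**2)
(X(-5) + B*(4 - 5))**2 = ((2 + (-5)**2) + 5*(4 - 5))**2 = ((2 + 25) + 5*(-1))**2 = (27 - 5)**2 = 22**2 = 484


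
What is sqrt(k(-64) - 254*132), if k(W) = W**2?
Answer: 2*I*sqrt(7358) ≈ 171.56*I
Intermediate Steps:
sqrt(k(-64) - 254*132) = sqrt((-64)**2 - 254*132) = sqrt(4096 - 33528) = sqrt(-29432) = 2*I*sqrt(7358)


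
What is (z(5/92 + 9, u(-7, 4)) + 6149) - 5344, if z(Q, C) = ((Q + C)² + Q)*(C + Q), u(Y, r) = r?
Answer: 2451207277/778688 ≈ 3147.9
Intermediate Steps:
z(Q, C) = (C + Q)*(Q + (C + Q)²) (z(Q, C) = ((C + Q)² + Q)*(C + Q) = (Q + (C + Q)²)*(C + Q) = (C + Q)*(Q + (C + Q)²))
(z(5/92 + 9, u(-7, 4)) + 6149) - 5344 = (((5/92 + 9)² + 4*(5/92 + 9) + 4*(4 + (5/92 + 9))² + (5/92 + 9)*(4 + (5/92 + 9))²) + 6149) - 5344 = (((833/92)² + 4*(833/92) + 4*(4 + 833/92)² + 833*(4 + 833/92)²/92) + 6149) - 5344 = ((693889/8464 + 833/23 + 4*(1201/92)² + 833*(1201/92)²/92) + 6149) - 5344 = ((693889/8464 + 833/23 + 4*(1442401/8464) + (833/92)*(1442401/8464)) + 6149) - 5344 = ((693889/8464 + 833/23 + 1442401/2116 + 1201520033/778688) + 6149) - 5344 = (1824363437/778688 + 6149) - 5344 = 6612515949/778688 - 5344 = 2451207277/778688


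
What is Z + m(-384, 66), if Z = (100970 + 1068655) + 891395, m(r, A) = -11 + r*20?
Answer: 2053329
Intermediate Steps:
m(r, A) = -11 + 20*r
Z = 2061020 (Z = 1169625 + 891395 = 2061020)
Z + m(-384, 66) = 2061020 + (-11 + 20*(-384)) = 2061020 + (-11 - 7680) = 2061020 - 7691 = 2053329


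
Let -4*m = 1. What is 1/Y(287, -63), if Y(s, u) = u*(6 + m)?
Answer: -4/1449 ≈ -0.0027605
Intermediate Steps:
m = -1/4 (m = -1/4*1 = -1/4 ≈ -0.25000)
Y(s, u) = 23*u/4 (Y(s, u) = u*(6 - 1/4) = u*(23/4) = 23*u/4)
1/Y(287, -63) = 1/((23/4)*(-63)) = 1/(-1449/4) = -4/1449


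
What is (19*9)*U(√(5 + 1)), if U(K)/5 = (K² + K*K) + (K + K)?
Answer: 10260 + 1710*√6 ≈ 14449.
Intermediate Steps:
U(K) = 10*K + 10*K² (U(K) = 5*((K² + K*K) + (K + K)) = 5*((K² + K²) + 2*K) = 5*(2*K² + 2*K) = 5*(2*K + 2*K²) = 10*K + 10*K²)
(19*9)*U(√(5 + 1)) = (19*9)*(10*√(5 + 1)*(1 + √(5 + 1))) = 171*(10*√6*(1 + √6)) = 1710*√6*(1 + √6)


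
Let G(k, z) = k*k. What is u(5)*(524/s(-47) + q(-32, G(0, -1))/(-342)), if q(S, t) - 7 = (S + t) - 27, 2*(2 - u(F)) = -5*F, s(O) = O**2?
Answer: 2132051/377739 ≈ 5.6442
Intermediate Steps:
G(k, z) = k**2
u(F) = 2 + 5*F/2 (u(F) = 2 - (-5)*F/2 = 2 + 5*F/2)
q(S, t) = -20 + S + t (q(S, t) = 7 + ((S + t) - 27) = 7 + (-27 + S + t) = -20 + S + t)
u(5)*(524/s(-47) + q(-32, G(0, -1))/(-342)) = (2 + (5/2)*5)*(524/((-47)**2) + (-20 - 32 + 0**2)/(-342)) = (2 + 25/2)*(524/2209 + (-20 - 32 + 0)*(-1/342)) = 29*(524*(1/2209) - 52*(-1/342))/2 = 29*(524/2209 + 26/171)/2 = (29/2)*(147038/377739) = 2132051/377739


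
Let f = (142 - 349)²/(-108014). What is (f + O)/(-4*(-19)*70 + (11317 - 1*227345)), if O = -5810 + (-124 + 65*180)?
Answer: -207588625/7586471304 ≈ -0.027363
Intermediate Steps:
f = -42849/108014 (f = (-207)²*(-1/108014) = 42849*(-1/108014) = -42849/108014 ≈ -0.39670)
O = 5766 (O = -5810 + (-124 + 11700) = -5810 + 11576 = 5766)
(f + O)/(-4*(-19)*70 + (11317 - 1*227345)) = (-42849/108014 + 5766)/(-4*(-19)*70 + (11317 - 1*227345)) = 622765875/(108014*(76*70 + (11317 - 227345))) = 622765875/(108014*(5320 - 216028)) = (622765875/108014)/(-210708) = (622765875/108014)*(-1/210708) = -207588625/7586471304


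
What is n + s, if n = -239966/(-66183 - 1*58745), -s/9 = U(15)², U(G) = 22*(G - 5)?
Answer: -27209198417/62464 ≈ -4.3560e+5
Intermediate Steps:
U(G) = -110 + 22*G (U(G) = 22*(-5 + G) = -110 + 22*G)
s = -435600 (s = -9*(-110 + 22*15)² = -9*(-110 + 330)² = -9*220² = -9*48400 = -435600)
n = 119983/62464 (n = -239966/(-66183 - 58745) = -239966/(-124928) = -239966*(-1/124928) = 119983/62464 ≈ 1.9208)
n + s = 119983/62464 - 435600 = -27209198417/62464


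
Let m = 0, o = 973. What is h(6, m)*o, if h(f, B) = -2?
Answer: -1946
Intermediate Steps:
h(6, m)*o = -2*973 = -1946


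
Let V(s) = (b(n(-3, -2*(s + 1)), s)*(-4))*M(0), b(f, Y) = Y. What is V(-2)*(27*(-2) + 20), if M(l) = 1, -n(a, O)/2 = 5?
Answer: -272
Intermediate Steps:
n(a, O) = -10 (n(a, O) = -2*5 = -10)
V(s) = -4*s (V(s) = (s*(-4))*1 = -4*s*1 = -4*s)
V(-2)*(27*(-2) + 20) = (-4*(-2))*(27*(-2) + 20) = 8*(-54 + 20) = 8*(-34) = -272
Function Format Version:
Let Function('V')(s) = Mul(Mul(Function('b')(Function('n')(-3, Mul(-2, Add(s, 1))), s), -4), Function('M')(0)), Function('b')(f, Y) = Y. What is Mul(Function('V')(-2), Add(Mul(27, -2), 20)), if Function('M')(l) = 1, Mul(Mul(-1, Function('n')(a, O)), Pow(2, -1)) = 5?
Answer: -272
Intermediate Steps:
Function('n')(a, O) = -10 (Function('n')(a, O) = Mul(-2, 5) = -10)
Function('V')(s) = Mul(-4, s) (Function('V')(s) = Mul(Mul(s, -4), 1) = Mul(Mul(-4, s), 1) = Mul(-4, s))
Mul(Function('V')(-2), Add(Mul(27, -2), 20)) = Mul(Mul(-4, -2), Add(Mul(27, -2), 20)) = Mul(8, Add(-54, 20)) = Mul(8, -34) = -272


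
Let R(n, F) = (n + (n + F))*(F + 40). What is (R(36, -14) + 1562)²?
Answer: 9424900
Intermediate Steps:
R(n, F) = (40 + F)*(F + 2*n) (R(n, F) = (n + (F + n))*(40 + F) = (F + 2*n)*(40 + F) = (40 + F)*(F + 2*n))
(R(36, -14) + 1562)² = (((-14)² + 40*(-14) + 80*36 + 2*(-14)*36) + 1562)² = ((196 - 560 + 2880 - 1008) + 1562)² = (1508 + 1562)² = 3070² = 9424900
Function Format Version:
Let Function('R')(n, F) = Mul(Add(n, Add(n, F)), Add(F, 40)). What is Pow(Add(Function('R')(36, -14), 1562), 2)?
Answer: 9424900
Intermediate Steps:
Function('R')(n, F) = Mul(Add(40, F), Add(F, Mul(2, n))) (Function('R')(n, F) = Mul(Add(n, Add(F, n)), Add(40, F)) = Mul(Add(F, Mul(2, n)), Add(40, F)) = Mul(Add(40, F), Add(F, Mul(2, n))))
Pow(Add(Function('R')(36, -14), 1562), 2) = Pow(Add(Add(Pow(-14, 2), Mul(40, -14), Mul(80, 36), Mul(2, -14, 36)), 1562), 2) = Pow(Add(Add(196, -560, 2880, -1008), 1562), 2) = Pow(Add(1508, 1562), 2) = Pow(3070, 2) = 9424900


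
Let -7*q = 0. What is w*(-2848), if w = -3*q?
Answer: 0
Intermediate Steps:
q = 0 (q = -1/7*0 = 0)
w = 0 (w = -3*0 = 0)
w*(-2848) = 0*(-2848) = 0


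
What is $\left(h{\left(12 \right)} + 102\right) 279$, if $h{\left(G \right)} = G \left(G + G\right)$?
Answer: $108810$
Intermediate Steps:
$h{\left(G \right)} = 2 G^{2}$ ($h{\left(G \right)} = G 2 G = 2 G^{2}$)
$\left(h{\left(12 \right)} + 102\right) 279 = \left(2 \cdot 12^{2} + 102\right) 279 = \left(2 \cdot 144 + 102\right) 279 = \left(288 + 102\right) 279 = 390 \cdot 279 = 108810$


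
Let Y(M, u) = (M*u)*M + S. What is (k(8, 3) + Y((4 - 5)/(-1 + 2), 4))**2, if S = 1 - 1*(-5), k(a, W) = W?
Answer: 169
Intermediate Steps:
S = 6 (S = 1 + 5 = 6)
Y(M, u) = 6 + u*M**2 (Y(M, u) = (M*u)*M + 6 = u*M**2 + 6 = 6 + u*M**2)
(k(8, 3) + Y((4 - 5)/(-1 + 2), 4))**2 = (3 + (6 + 4*((4 - 5)/(-1 + 2))**2))**2 = (3 + (6 + 4*(-1/1)**2))**2 = (3 + (6 + 4*(-1*1)**2))**2 = (3 + (6 + 4*(-1)**2))**2 = (3 + (6 + 4*1))**2 = (3 + (6 + 4))**2 = (3 + 10)**2 = 13**2 = 169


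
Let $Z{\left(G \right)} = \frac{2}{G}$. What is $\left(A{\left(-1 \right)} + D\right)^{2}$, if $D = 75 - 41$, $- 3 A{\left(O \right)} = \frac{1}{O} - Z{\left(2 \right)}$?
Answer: $\frac{10816}{9} \approx 1201.8$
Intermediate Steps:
$A{\left(O \right)} = \frac{1}{3} - \frac{1}{3 O}$ ($A{\left(O \right)} = - \frac{\frac{1}{O} - \frac{2}{2}}{3} = - \frac{\frac{1}{O} - 2 \cdot \frac{1}{2}}{3} = - \frac{\frac{1}{O} - 1}{3} = - \frac{-1 + \frac{1}{O}}{3} = \frac{1}{3} - \frac{1}{3 O}$)
$D = 34$ ($D = 75 - 41 = 34$)
$\left(A{\left(-1 \right)} + D\right)^{2} = \left(\frac{-1 - 1}{3 \left(-1\right)} + 34\right)^{2} = \left(\frac{1}{3} \left(-1\right) \left(-2\right) + 34\right)^{2} = \left(\frac{2}{3} + 34\right)^{2} = \left(\frac{104}{3}\right)^{2} = \frac{10816}{9}$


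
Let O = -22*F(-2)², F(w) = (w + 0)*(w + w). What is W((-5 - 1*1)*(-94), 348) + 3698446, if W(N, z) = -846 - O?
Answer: 3699008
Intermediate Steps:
F(w) = 2*w² (F(w) = w*(2*w) = 2*w²)
O = -1408 (O = -22*(2*(-2)²)² = -22*(2*4)² = -22*8² = -22*64 = -1408)
W(N, z) = 562 (W(N, z) = -846 - 1*(-1408) = -846 + 1408 = 562)
W((-5 - 1*1)*(-94), 348) + 3698446 = 562 + 3698446 = 3699008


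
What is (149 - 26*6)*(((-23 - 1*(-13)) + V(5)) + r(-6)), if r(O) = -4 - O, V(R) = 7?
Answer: 7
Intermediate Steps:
(149 - 26*6)*(((-23 - 1*(-13)) + V(5)) + r(-6)) = (149 - 26*6)*(((-23 - 1*(-13)) + 7) + (-4 - 1*(-6))) = (149 - 156)*(((-23 + 13) + 7) + (-4 + 6)) = -7*((-10 + 7) + 2) = -7*(-3 + 2) = -7*(-1) = 7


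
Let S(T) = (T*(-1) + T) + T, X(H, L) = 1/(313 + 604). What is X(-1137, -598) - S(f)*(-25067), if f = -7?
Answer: -160905072/917 ≈ -1.7547e+5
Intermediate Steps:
X(H, L) = 1/917
S(T) = T (S(T) = (-T + T) + T = 0 + T = T)
X(-1137, -598) - S(f)*(-25067) = 1/917 - (-7)*(-25067) = 1/917 - 1*175469 = 1/917 - 175469 = -160905072/917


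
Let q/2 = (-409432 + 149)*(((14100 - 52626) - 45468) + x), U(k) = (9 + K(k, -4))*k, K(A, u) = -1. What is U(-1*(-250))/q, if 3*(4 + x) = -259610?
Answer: 750/52347704983 ≈ 1.4327e-8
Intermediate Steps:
x = -259622/3 (x = -4 + (1/3)*(-259610) = -4 - 259610/3 = -259622/3 ≈ -86541.)
U(k) = 8*k (U(k) = (9 - 1)*k = 8*k)
q = 418781639864/3 (q = 2*((-409432 + 149)*(((14100 - 52626) - 45468) - 259622/3)) = 2*(-409283*((-38526 - 45468) - 259622/3)) = 2*(-409283*(-83994 - 259622/3)) = 2*(-409283*(-511604/3)) = 2*(209390819932/3) = 418781639864/3 ≈ 1.3959e+11)
U(-1*(-250))/q = (8*(-1*(-250)))/(418781639864/3) = (8*250)*(3/418781639864) = 2000*(3/418781639864) = 750/52347704983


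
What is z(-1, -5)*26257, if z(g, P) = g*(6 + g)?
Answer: -131285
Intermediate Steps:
z(-1, -5)*26257 = -(6 - 1)*26257 = -1*5*26257 = -5*26257 = -131285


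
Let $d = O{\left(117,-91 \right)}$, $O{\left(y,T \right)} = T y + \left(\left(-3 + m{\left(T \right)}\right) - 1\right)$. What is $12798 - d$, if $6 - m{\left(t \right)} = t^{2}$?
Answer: $31724$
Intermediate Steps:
$m{\left(t \right)} = 6 - t^{2}$
$O{\left(y,T \right)} = 2 - T^{2} + T y$ ($O{\left(y,T \right)} = T y - \left(-2 + T^{2}\right) = 2 - T^{2} + T y$)
$d = -18926$ ($d = 2 - \left(-91\right)^{2} - 10647 = 2 - 8281 - 10647 = -18926$)
$12798 - d = 12798 - -18926 = 12798 + 18926 = 31724$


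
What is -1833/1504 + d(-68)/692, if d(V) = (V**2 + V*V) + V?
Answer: 66693/5536 ≈ 12.047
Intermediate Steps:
d(V) = V + 2*V**2 (d(V) = (V**2 + V**2) + V = 2*V**2 + V = V + 2*V**2)
-1833/1504 + d(-68)/692 = -1833/1504 - 68*(1 + 2*(-68))/692 = -1833*1/1504 - 68*(1 - 136)*(1/692) = -39/32 - 68*(-135)*(1/692) = -39/32 + 9180*(1/692) = -39/32 + 2295/173 = 66693/5536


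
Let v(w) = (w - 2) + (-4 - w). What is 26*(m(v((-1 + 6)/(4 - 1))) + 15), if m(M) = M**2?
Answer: 1326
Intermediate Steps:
v(w) = -6 (v(w) = (-2 + w) + (-4 - w) = -6)
26*(m(v((-1 + 6)/(4 - 1))) + 15) = 26*((-6)**2 + 15) = 26*(36 + 15) = 26*51 = 1326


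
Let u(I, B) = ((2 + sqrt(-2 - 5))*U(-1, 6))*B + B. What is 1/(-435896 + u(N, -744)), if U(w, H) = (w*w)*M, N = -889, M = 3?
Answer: I/(8*(-55138*I + 279*sqrt(7))) ≈ -2.2666e-6 + 3.0345e-8*I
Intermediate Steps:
U(w, H) = 3*w**2 (U(w, H) = (w*w)*3 = w**2*3 = 3*w**2)
u(I, B) = B + B*(6 + 3*I*sqrt(7)) (u(I, B) = ((2 + sqrt(-2 - 5))*(3*(-1)**2))*B + B = ((2 + sqrt(-7))*(3*1))*B + B = ((2 + I*sqrt(7))*3)*B + B = (6 + 3*I*sqrt(7))*B + B = B*(6 + 3*I*sqrt(7)) + B = B + B*(6 + 3*I*sqrt(7)))
1/(-435896 + u(N, -744)) = 1/(-435896 - 744*(7 + 3*I*sqrt(7))) = 1/(-435896 + (-5208 - 2232*I*sqrt(7))) = 1/(-441104 - 2232*I*sqrt(7))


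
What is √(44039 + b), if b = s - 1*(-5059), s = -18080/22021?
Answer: √65951307658/1159 ≈ 221.58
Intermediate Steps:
s = -18080/22021 (s = -18080*1/22021 = -18080/22021 ≈ -0.82103)
b = 111386159/22021 (b = -18080/22021 - 1*(-5059) = -18080/22021 + 5059 = 111386159/22021 ≈ 5058.2)
√(44039 + b) = √(44039 + 111386159/22021) = √(1081168978/22021) = √65951307658/1159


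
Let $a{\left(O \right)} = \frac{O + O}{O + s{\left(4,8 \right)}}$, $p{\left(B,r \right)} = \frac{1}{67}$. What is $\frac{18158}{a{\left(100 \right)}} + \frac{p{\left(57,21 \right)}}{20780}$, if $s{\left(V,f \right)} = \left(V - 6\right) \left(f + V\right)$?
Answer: $\frac{48033248457}{6961300} \approx 6900.0$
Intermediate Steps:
$p{\left(B,r \right)} = \frac{1}{67}$
$s{\left(V,f \right)} = \left(-6 + V\right) \left(V + f\right)$
$a{\left(O \right)} = \frac{2 O}{-24 + O}$ ($a{\left(O \right)} = \frac{O + O}{O + \left(4^{2} - 24 - 48 + 4 \cdot 8\right)} = \frac{2 O}{O + \left(16 - 24 - 48 + 32\right)} = \frac{2 O}{O - 24} = \frac{2 O}{-24 + O}$)
$\frac{18158}{a{\left(100 \right)}} + \frac{p{\left(57,21 \right)}}{20780} = \frac{18158}{2 \cdot 100 \frac{1}{-24 + 100}} + \frac{1}{67 \cdot 20780} = \frac{18158}{2 \cdot 100 \cdot \frac{1}{76}} + \frac{1}{67} \cdot \frac{1}{20780} = \frac{18158}{2 \cdot 100 \cdot \frac{1}{76}} + \frac{1}{1392260} = \frac{18158}{\frac{50}{19}} + \frac{1}{1392260} = 18158 \cdot \frac{19}{50} + \frac{1}{1392260} = \frac{172501}{25} + \frac{1}{1392260} = \frac{48033248457}{6961300}$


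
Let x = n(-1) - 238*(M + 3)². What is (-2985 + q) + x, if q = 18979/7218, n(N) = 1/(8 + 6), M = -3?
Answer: -75341824/25263 ≈ -2982.3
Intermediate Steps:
n(N) = 1/14
q = 18979/7218 (q = 18979*(1/7218) = 18979/7218 ≈ 2.6294)
x = 1/14 (x = 1/14 - 238*(-3 + 3)² = 1/14 - 238*0² = 1/14 - 238*0 = 1/14 - 34*0 = 1/14 + 0 = 1/14 ≈ 0.071429)
(-2985 + q) + x = (-2985 + 18979/7218) + 1/14 = -21526751/7218 + 1/14 = -75341824/25263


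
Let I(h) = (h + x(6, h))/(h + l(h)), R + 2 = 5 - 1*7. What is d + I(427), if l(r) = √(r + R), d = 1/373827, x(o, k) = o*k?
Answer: 477116703487/68001374262 - 8967*√47/181906 ≈ 6.6783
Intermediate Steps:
R = -4 (R = -2 + (5 - 1*7) = -2 + (5 - 7) = -2 - 2 = -4)
x(o, k) = k*o
d = 1/373827 ≈ 2.6750e-6
l(r) = √(-4 + r) (l(r) = √(r - 4) = √(-4 + r))
I(h) = 7*h/(h + √(-4 + h)) (I(h) = (h + h*6)/(h + √(-4 + h)) = (h + 6*h)/(h + √(-4 + h)) = (7*h)/(h + √(-4 + h)) = 7*h/(h + √(-4 + h)))
d + I(427) = 1/373827 + 7*427/(427 + √(-4 + 427)) = 1/373827 + 7*427/(427 + √423) = 1/373827 + 7*427/(427 + 3*√47) = 1/373827 + 2989/(427 + 3*√47)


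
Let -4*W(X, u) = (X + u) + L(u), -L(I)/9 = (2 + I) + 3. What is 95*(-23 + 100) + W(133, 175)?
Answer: 7643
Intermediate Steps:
L(I) = -45 - 9*I (L(I) = -9*((2 + I) + 3) = -9*(5 + I) = -45 - 9*I)
W(X, u) = 45/4 + 2*u - X/4 (W(X, u) = -((X + u) + (-45 - 9*u))/4 = -(-45 + X - 8*u)/4 = 45/4 + 2*u - X/4)
95*(-23 + 100) + W(133, 175) = 95*(-23 + 100) + (45/4 + 2*175 - 1/4*133) = 95*77 + (45/4 + 350 - 133/4) = 7315 + 328 = 7643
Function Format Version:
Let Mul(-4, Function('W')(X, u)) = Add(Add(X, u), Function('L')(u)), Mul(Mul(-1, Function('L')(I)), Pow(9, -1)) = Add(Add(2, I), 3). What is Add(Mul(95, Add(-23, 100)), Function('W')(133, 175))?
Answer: 7643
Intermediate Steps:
Function('L')(I) = Add(-45, Mul(-9, I)) (Function('L')(I) = Mul(-9, Add(Add(2, I), 3)) = Mul(-9, Add(5, I)) = Add(-45, Mul(-9, I)))
Function('W')(X, u) = Add(Rational(45, 4), Mul(2, u), Mul(Rational(-1, 4), X)) (Function('W')(X, u) = Mul(Rational(-1, 4), Add(Add(X, u), Add(-45, Mul(-9, u)))) = Mul(Rational(-1, 4), Add(-45, X, Mul(-8, u))) = Add(Rational(45, 4), Mul(2, u), Mul(Rational(-1, 4), X)))
Add(Mul(95, Add(-23, 100)), Function('W')(133, 175)) = Add(Mul(95, Add(-23, 100)), Add(Rational(45, 4), Mul(2, 175), Mul(Rational(-1, 4), 133))) = Add(Mul(95, 77), Add(Rational(45, 4), 350, Rational(-133, 4))) = Add(7315, 328) = 7643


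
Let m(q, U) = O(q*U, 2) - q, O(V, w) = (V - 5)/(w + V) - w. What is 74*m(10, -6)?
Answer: -23347/29 ≈ -805.07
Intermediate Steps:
O(V, w) = -w + (-5 + V)/(V + w) (O(V, w) = (-5 + V)/(V + w) - w = -w + (-5 + V)/(V + w))
m(q, U) = -q + (-9 - U*q)/(2 + U*q) (m(q, U) = (-5 + q*U - 1*2² - 1*q*U*2)/(q*U + 2) - q = (-5 + U*q - 1*4 - 1*U*q*2)/(U*q + 2) - q = (-5 + U*q - 4 - 2*U*q)/(2 + U*q) - q = (-9 - U*q)/(2 + U*q) - q = -q + (-9 - U*q)/(2 + U*q))
74*m(10, -6) = 74*((-9 - 1*(-6)*10 - 1*10*(2 - 6*10))/(2 - 6*10)) = 74*((-9 + 60 - 1*10*(2 - 60))/(2 - 60)) = 74*((-9 + 60 - 1*10*(-58))/(-58)) = 74*(-(-9 + 60 + 580)/58) = 74*(-1/58*631) = 74*(-631/58) = -23347/29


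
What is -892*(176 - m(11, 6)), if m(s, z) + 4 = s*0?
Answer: -160560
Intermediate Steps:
m(s, z) = -4 (m(s, z) = -4 + s*0 = -4 + 0 = -4)
-892*(176 - m(11, 6)) = -892*(176 - 1*(-4)) = -892*(176 + 4) = -892*180 = -160560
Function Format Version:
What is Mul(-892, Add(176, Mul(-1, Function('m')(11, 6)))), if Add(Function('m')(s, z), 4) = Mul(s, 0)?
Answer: -160560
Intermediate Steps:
Function('m')(s, z) = -4 (Function('m')(s, z) = Add(-4, Mul(s, 0)) = Add(-4, 0) = -4)
Mul(-892, Add(176, Mul(-1, Function('m')(11, 6)))) = Mul(-892, Add(176, Mul(-1, -4))) = Mul(-892, Add(176, 4)) = Mul(-892, 180) = -160560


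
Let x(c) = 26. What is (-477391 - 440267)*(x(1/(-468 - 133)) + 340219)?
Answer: -312228546210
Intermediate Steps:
(-477391 - 440267)*(x(1/(-468 - 133)) + 340219) = (-477391 - 440267)*(26 + 340219) = -917658*340245 = -312228546210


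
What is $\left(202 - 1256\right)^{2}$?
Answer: $1110916$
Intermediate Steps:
$\left(202 - 1256\right)^{2} = \left(-1054\right)^{2} = 1110916$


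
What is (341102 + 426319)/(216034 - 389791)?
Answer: -255807/57919 ≈ -4.4166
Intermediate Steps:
(341102 + 426319)/(216034 - 389791) = 767421/(-173757) = 767421*(-1/173757) = -255807/57919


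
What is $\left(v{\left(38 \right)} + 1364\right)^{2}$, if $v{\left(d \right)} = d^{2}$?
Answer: $7884864$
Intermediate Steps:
$\left(v{\left(38 \right)} + 1364\right)^{2} = \left(38^{2} + 1364\right)^{2} = \left(1444 + 1364\right)^{2} = 2808^{2} = 7884864$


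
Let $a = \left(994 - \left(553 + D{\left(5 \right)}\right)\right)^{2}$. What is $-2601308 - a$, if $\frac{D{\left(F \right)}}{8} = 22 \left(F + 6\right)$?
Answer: $-4836333$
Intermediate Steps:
$D{\left(F \right)} = 1056 + 176 F$ ($D{\left(F \right)} = 8 \cdot 22 \left(F + 6\right) = 8 \cdot 22 \left(6 + F\right) = 8 \left(132 + 22 F\right) = 1056 + 176 F$)
$a = 2235025$ ($a = \left(994 - \left(1609 + 880\right)\right)^{2} = \left(994 - 2489\right)^{2} = \left(-1495\right)^{2} = 2235025$)
$-2601308 - a = -2601308 - 2235025 = -4836333$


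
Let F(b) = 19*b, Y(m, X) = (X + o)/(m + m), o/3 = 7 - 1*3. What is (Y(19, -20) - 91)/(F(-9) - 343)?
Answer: 1733/9766 ≈ 0.17745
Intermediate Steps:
o = 12 (o = 3*(7 - 1*3) = 3*(7 - 3) = 3*4 = 12)
Y(m, X) = (12 + X)/(2*m) (Y(m, X) = (X + 12)/(m + m) = (12 + X)/((2*m)) = (12 + X)*(1/(2*m)) = (12 + X)/(2*m))
(Y(19, -20) - 91)/(F(-9) - 343) = ((½)*(12 - 20)/19 - 91)/(19*(-9) - 343) = ((½)*(1/19)*(-8) - 91)/(-171 - 343) = (-4/19 - 91)/(-514) = -1733/19*(-1/514) = 1733/9766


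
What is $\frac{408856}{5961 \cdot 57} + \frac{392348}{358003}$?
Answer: $\frac{279682500964}{121641185331} \approx 2.2992$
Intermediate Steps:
$\frac{408856}{5961 \cdot 57} + \frac{392348}{358003} = \frac{408856}{339777} + 392348 \cdot \frac{1}{358003} = 408856 \cdot \frac{1}{339777} + \frac{392348}{358003} = \frac{408856}{339777} + \frac{392348}{358003} = \frac{279682500964}{121641185331}$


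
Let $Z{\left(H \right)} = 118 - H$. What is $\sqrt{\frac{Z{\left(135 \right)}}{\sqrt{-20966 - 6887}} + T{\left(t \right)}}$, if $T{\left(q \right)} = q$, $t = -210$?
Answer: $\frac{\sqrt{-162915817890 + 473501 i \sqrt{27853}}}{27853} \approx 0.0035146 + 14.491 i$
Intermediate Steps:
$\sqrt{\frac{Z{\left(135 \right)}}{\sqrt{-20966 - 6887}} + T{\left(t \right)}} = \sqrt{\frac{118 - 135}{\sqrt{-20966 - 6887}} - 210} = \sqrt{\frac{118 - 135}{\sqrt{-27853}} - 210} = \sqrt{- \frac{17}{i \sqrt{27853}} - 210} = \sqrt{- 17 \left(- \frac{i \sqrt{27853}}{27853}\right) - 210} = \sqrt{\frac{17 i \sqrt{27853}}{27853} - 210} = \sqrt{-210 + \frac{17 i \sqrt{27853}}{27853}}$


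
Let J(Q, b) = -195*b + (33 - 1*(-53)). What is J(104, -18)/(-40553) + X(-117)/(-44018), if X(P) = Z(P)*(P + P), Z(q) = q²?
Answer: 4990082125/68656229 ≈ 72.682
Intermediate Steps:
X(P) = 2*P³ (X(P) = P²*(P + P) = P²*(2*P) = 2*P³)
J(Q, b) = 86 - 195*b (J(Q, b) = -195*b + (33 + 53) = -195*b + 86 = 86 - 195*b)
J(104, -18)/(-40553) + X(-117)/(-44018) = (86 - 195*(-18))/(-40553) + (2*(-117)³)/(-44018) = (86 + 3510)*(-1/40553) + (2*(-1601613))*(-1/44018) = 3596*(-1/40553) - 3203226*(-1/44018) = -3596/40553 + 123201/1693 = 4990082125/68656229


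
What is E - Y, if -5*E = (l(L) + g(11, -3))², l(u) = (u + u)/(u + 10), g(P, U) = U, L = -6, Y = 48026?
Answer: -240166/5 ≈ -48033.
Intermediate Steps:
l(u) = 2*u/(10 + u) (l(u) = (2*u)/(10 + u) = 2*u/(10 + u))
E = -36/5 (E = -(2*(-6)/(10 - 6) - 3)²/5 = -(2*(-6)/4 - 3)²/5 = -(2*(-6)*(¼) - 3)²/5 = -(-3 - 3)²/5 = -⅕*(-6)² = -⅕*36 = -36/5 ≈ -7.2000)
E - Y = -36/5 - 1*48026 = -36/5 - 48026 = -240166/5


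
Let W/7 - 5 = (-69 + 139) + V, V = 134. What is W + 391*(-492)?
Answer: -190909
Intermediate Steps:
W = 1463 (W = 35 + 7*((-69 + 139) + 134) = 35 + 7*(70 + 134) = 35 + 7*204 = 35 + 1428 = 1463)
W + 391*(-492) = 1463 + 391*(-492) = 1463 - 192372 = -190909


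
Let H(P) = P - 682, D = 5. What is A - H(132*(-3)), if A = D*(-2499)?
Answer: -11417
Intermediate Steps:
H(P) = -682 + P
A = -12495 (A = 5*(-2499) = -12495)
A - H(132*(-3)) = -12495 - (-682 + 132*(-3)) = -12495 - (-682 - 396) = -12495 - 1*(-1078) = -12495 + 1078 = -11417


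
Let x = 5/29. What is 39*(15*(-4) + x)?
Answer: -67665/29 ≈ -2333.3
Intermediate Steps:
x = 5/29 (x = 5*(1/29) = 5/29 ≈ 0.17241)
39*(15*(-4) + x) = 39*(15*(-4) + 5/29) = 39*(-60 + 5/29) = 39*(-1735/29) = -67665/29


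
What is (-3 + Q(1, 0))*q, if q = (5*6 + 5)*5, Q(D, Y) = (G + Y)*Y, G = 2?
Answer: -525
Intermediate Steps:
Q(D, Y) = Y*(2 + Y) (Q(D, Y) = (2 + Y)*Y = Y*(2 + Y))
q = 175 (q = (30 + 5)*5 = 35*5 = 175)
(-3 + Q(1, 0))*q = (-3 + 0*(2 + 0))*175 = (-3 + 0*2)*175 = (-3 + 0)*175 = -3*175 = -525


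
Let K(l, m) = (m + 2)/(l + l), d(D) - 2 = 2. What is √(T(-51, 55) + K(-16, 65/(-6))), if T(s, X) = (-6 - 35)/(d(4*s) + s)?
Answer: √1461183/1128 ≈ 1.0716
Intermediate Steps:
d(D) = 4 (d(D) = 2 + 2 = 4)
K(l, m) = (2 + m)/(2*l) (K(l, m) = (2 + m)/((2*l)) = (2 + m)*(1/(2*l)) = (2 + m)/(2*l))
T(s, X) = -41/(4 + s) (T(s, X) = (-6 - 35)/(4 + s) = -41/(4 + s))
√(T(-51, 55) + K(-16, 65/(-6))) = √(-41/(4 - 51) + (½)*(2 + 65/(-6))/(-16)) = √(-41/(-47) + (½)*(-1/16)*(2 + 65*(-⅙))) = √(-41*(-1/47) + (½)*(-1/16)*(2 - 65/6)) = √(41/47 + (½)*(-1/16)*(-53/6)) = √(41/47 + 53/192) = √(10363/9024) = √1461183/1128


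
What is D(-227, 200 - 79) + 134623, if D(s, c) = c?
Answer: 134744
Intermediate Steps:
D(-227, 200 - 79) + 134623 = (200 - 79) + 134623 = 121 + 134623 = 134744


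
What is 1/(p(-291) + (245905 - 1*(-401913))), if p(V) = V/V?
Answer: 1/647819 ≈ 1.5436e-6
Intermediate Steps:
p(V) = 1
1/(p(-291) + (245905 - 1*(-401913))) = 1/(1 + (245905 - 1*(-401913))) = 1/(1 + (245905 + 401913)) = 1/(1 + 647818) = 1/647819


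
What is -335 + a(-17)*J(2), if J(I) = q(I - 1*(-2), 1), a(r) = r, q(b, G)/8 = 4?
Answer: -879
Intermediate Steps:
q(b, G) = 32 (q(b, G) = 8*4 = 32)
J(I) = 32
-335 + a(-17)*J(2) = -335 - 17*32 = -335 - 544 = -879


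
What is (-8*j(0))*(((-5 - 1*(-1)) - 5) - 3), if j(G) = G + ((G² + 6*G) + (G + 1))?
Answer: 96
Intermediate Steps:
j(G) = 1 + G² + 8*G (j(G) = G + ((G² + 6*G) + (1 + G)) = G + (1 + G² + 7*G) = 1 + G² + 8*G)
(-8*j(0))*(((-5 - 1*(-1)) - 5) - 3) = (-8*(1 + 0² + 8*0))*(((-5 - 1*(-1)) - 5) - 3) = (-8*(1 + 0 + 0))*(((-5 + 1) - 5) - 3) = (-8*1)*((-4 - 5) - 3) = -8*(-9 - 3) = -8*(-12) = 96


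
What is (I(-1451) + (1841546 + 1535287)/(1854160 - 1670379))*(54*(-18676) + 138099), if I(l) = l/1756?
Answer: -4929149226059385/322719436 ≈ -1.5274e+7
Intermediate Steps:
I(l) = l/1756 (I(l) = l*(1/1756) = l/1756)
(I(-1451) + (1841546 + 1535287)/(1854160 - 1670379))*(54*(-18676) + 138099) = ((1/1756)*(-1451) + (1841546 + 1535287)/(1854160 - 1670379))*(54*(-18676) + 138099) = (-1451/1756 + 3376833/183781)*(-1008504 + 138099) = (-1451/1756 + 3376833*(1/183781))*(-870405) = (-1451/1756 + 3376833/183781)*(-870405) = (5663052517/322719436)*(-870405) = -4929149226059385/322719436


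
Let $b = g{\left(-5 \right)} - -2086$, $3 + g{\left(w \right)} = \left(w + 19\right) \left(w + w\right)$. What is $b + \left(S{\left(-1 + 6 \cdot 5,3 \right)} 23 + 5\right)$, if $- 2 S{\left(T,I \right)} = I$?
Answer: $\frac{3827}{2} \approx 1913.5$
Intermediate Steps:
$S{\left(T,I \right)} = - \frac{I}{2}$
$g{\left(w \right)} = -3 + 2 w \left(19 + w\right)$ ($g{\left(w \right)} = -3 + \left(w + 19\right) \left(w + w\right) = -3 + \left(19 + w\right) 2 w = -3 + 2 w \left(19 + w\right)$)
$b = 1943$ ($b = \left(-3 + 2 \left(-5\right)^{2} + 38 \left(-5\right)\right) - -2086 = \left(-3 + 2 \cdot 25 - 190\right) + 2086 = \left(-3 + 50 - 190\right) + 2086 = -143 + 2086 = 1943$)
$b + \left(S{\left(-1 + 6 \cdot 5,3 \right)} 23 + 5\right) = 1943 + \left(\left(- \frac{1}{2}\right) 3 \cdot 23 + 5\right) = 1943 + \left(\left(- \frac{3}{2}\right) 23 + 5\right) = 1943 + \left(- \frac{69}{2} + 5\right) = 1943 - \frac{59}{2} = \frac{3827}{2}$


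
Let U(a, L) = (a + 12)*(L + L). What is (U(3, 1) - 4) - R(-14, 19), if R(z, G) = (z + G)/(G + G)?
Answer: 983/38 ≈ 25.868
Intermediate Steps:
U(a, L) = 2*L*(12 + a) (U(a, L) = (12 + a)*(2*L) = 2*L*(12 + a))
R(z, G) = (G + z)/(2*G) (R(z, G) = (G + z)/((2*G)) = (G + z)*(1/(2*G)) = (G + z)/(2*G))
(U(3, 1) - 4) - R(-14, 19) = (2*1*(12 + 3) - 4) - (19 - 14)/(2*19) = (2*1*15 - 4) - 5/(2*19) = (30 - 4) - 1*5/38 = 26 - 5/38 = 983/38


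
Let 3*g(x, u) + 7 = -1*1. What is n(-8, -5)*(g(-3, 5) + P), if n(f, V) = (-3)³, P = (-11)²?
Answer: -3195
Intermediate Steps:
P = 121
g(x, u) = -8/3 (g(x, u) = -7/3 + (-1*1)/3 = -7/3 + (⅓)*(-1) = -7/3 - ⅓ = -8/3)
n(f, V) = -27
n(-8, -5)*(g(-3, 5) + P) = -27*(-8/3 + 121) = -27*355/3 = -3195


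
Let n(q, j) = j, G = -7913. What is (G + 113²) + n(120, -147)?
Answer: 4709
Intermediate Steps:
(G + 113²) + n(120, -147) = (-7913 + 113²) - 147 = (-7913 + 12769) - 147 = 4856 - 147 = 4709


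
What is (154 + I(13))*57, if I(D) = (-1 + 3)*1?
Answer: 8892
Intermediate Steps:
I(D) = 2 (I(D) = 2*1 = 2)
(154 + I(13))*57 = (154 + 2)*57 = 156*57 = 8892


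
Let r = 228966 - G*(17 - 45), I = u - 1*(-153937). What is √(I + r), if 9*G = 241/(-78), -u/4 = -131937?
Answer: √12465769953/117 ≈ 954.28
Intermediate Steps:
u = 527748 (u = -4*(-131937) = 527748)
G = -241/702 (G = (241/(-78))/9 = (241*(-1/78))/9 = (⅑)*(-241/78) = -241/702 ≈ -0.34330)
I = 681685 (I = 527748 - 1*(-153937) = 527748 + 153937 = 681685)
r = 80363692/351 (r = 228966 - (-241)*(17 - 45)/702 = 228966 - (-241)*(-28)/702 = 228966 - 1*3374/351 = 228966 - 3374/351 = 80363692/351 ≈ 2.2896e+5)
√(I + r) = √(681685 + 80363692/351) = √(319635127/351) = √12465769953/117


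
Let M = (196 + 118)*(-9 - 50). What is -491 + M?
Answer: -19017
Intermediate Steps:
M = -18526 (M = 314*(-59) = -18526)
-491 + M = -491 - 18526 = -19017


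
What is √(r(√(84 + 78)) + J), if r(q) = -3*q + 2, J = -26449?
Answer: √(-26447 - 27*√2) ≈ 162.74*I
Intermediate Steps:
r(q) = 2 - 3*q
√(r(√(84 + 78)) + J) = √((2 - 3*√(84 + 78)) - 26449) = √((2 - 27*√2) - 26449) = √(-26447 - 27*√2)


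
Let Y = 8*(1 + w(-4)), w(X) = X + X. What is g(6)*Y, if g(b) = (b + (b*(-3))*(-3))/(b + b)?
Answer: -280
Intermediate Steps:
w(X) = 2*X
g(b) = 5 (g(b) = (b - 3*b*(-3))/((2*b)) = (b + 9*b)*(1/(2*b)) = (10*b)*(1/(2*b)) = 5)
Y = -56 (Y = 8*(1 + 2*(-4)) = 8*(1 - 8) = 8*(-7) = -56)
g(6)*Y = 5*(-56) = -280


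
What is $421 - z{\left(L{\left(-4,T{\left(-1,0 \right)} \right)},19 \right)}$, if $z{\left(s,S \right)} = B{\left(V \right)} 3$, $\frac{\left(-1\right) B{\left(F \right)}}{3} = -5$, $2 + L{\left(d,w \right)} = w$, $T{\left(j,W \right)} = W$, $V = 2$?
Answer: $376$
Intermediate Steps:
$L{\left(d,w \right)} = -2 + w$
$B{\left(F \right)} = 15$ ($B{\left(F \right)} = \left(-3\right) \left(-5\right) = 15$)
$z{\left(s,S \right)} = 45$ ($z{\left(s,S \right)} = 15 \cdot 3 = 45$)
$421 - z{\left(L{\left(-4,T{\left(-1,0 \right)} \right)},19 \right)} = 421 - 45 = 376$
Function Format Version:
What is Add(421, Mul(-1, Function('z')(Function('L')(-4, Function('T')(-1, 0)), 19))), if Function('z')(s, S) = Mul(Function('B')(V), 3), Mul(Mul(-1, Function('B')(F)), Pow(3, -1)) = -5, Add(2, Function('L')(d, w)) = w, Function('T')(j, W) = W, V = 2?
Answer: 376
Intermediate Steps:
Function('L')(d, w) = Add(-2, w)
Function('B')(F) = 15 (Function('B')(F) = Mul(-3, -5) = 15)
Function('z')(s, S) = 45 (Function('z')(s, S) = Mul(15, 3) = 45)
Add(421, Mul(-1, Function('z')(Function('L')(-4, Function('T')(-1, 0)), 19))) = Add(421, Mul(-1, 45)) = Add(421, -45) = 376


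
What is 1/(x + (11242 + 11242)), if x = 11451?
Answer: 1/33935 ≈ 2.9468e-5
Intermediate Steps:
1/(x + (11242 + 11242)) = 1/(11451 + (11242 + 11242)) = 1/(11451 + 22484) = 1/33935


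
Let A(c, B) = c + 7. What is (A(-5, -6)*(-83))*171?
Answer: -28386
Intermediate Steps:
A(c, B) = 7 + c
(A(-5, -6)*(-83))*171 = ((7 - 5)*(-83))*171 = (2*(-83))*171 = -166*171 = -28386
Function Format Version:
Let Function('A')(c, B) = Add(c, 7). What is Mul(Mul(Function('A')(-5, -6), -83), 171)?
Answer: -28386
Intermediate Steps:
Function('A')(c, B) = Add(7, c)
Mul(Mul(Function('A')(-5, -6), -83), 171) = Mul(Mul(Add(7, -5), -83), 171) = Mul(Mul(2, -83), 171) = Mul(-166, 171) = -28386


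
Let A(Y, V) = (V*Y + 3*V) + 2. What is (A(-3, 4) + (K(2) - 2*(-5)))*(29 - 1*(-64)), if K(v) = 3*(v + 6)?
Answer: 3348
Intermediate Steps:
A(Y, V) = 2 + 3*V + V*Y (A(Y, V) = (3*V + V*Y) + 2 = 2 + 3*V + V*Y)
K(v) = 18 + 3*v (K(v) = 3*(6 + v) = 18 + 3*v)
(A(-3, 4) + (K(2) - 2*(-5)))*(29 - 1*(-64)) = ((2 + 3*4 + 4*(-3)) + ((18 + 3*2) - 2*(-5)))*(29 - 1*(-64)) = ((2 + 12 - 12) + ((18 + 6) + 10))*(29 + 64) = (2 + (24 + 10))*93 = (2 + 34)*93 = 36*93 = 3348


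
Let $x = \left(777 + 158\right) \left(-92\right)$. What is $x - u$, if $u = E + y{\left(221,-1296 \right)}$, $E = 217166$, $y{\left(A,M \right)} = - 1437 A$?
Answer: $14391$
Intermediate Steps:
$u = -100411$ ($u = 217166 - 317577 = -100411$)
$x = -86020$ ($x = 935 \left(-92\right) = -86020$)
$x - u = -86020 - -100411 = -86020 + 100411 = 14391$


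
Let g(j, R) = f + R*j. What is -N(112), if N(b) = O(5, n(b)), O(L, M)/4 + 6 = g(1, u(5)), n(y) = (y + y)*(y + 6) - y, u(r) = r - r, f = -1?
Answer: 28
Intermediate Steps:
u(r) = 0
n(y) = -y + 2*y*(6 + y) (n(y) = (2*y)*(6 + y) - y = 2*y*(6 + y) - y = -y + 2*y*(6 + y))
g(j, R) = -1 + R*j
O(L, M) = -28 (O(L, M) = -24 + 4*(-1 + 0*1) = -24 + 4*(-1 + 0) = -24 + 4*(-1) = -24 - 4 = -28)
N(b) = -28
-N(112) = -1*(-28) = 28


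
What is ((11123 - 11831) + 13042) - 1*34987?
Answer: -22653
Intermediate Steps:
((11123 - 11831) + 13042) - 1*34987 = (-708 + 13042) - 34987 = 12334 - 34987 = -22653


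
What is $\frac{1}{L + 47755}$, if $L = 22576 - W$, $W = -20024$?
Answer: $\frac{1}{90355} \approx 1.1067 \cdot 10^{-5}$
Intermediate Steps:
$L = 42600$ ($L = 22576 - -20024 = 22576 + 20024 = 42600$)
$\frac{1}{L + 47755} = \frac{1}{42600 + 47755} = \frac{1}{90355}$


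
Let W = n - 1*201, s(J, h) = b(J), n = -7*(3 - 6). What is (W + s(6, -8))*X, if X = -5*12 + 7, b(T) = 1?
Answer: 9487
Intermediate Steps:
n = 21 (n = -7*(-3) = 21)
s(J, h) = 1
X = -53 (X = -60 + 7 = -53)
W = -180 (W = 21 - 1*201 = 21 - 201 = -180)
(W + s(6, -8))*X = (-180 + 1)*(-53) = -179*(-53) = 9487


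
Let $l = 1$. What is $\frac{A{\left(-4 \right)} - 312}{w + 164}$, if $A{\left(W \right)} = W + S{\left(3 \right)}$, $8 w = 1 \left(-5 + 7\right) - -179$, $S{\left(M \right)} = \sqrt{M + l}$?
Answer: $- \frac{2512}{1493} \approx -1.6825$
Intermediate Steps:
$S{\left(M \right)} = \sqrt{1 + M}$ ($S{\left(M \right)} = \sqrt{M + 1} = \sqrt{1 + M}$)
$w = \frac{181}{8}$ ($w = \frac{1 \left(-5 + 7\right) - -179}{8} = \frac{1 \cdot 2 + 179}{8} = \frac{2 + 179}{8} = \frac{1}{8} \cdot 181 = \frac{181}{8} \approx 22.625$)
$A{\left(W \right)} = 2 + W$ ($A{\left(W \right)} = W + \sqrt{1 + 3} = W + \sqrt{4} = W + 2 = 2 + W$)
$\frac{A{\left(-4 \right)} - 312}{w + 164} = \frac{\left(2 - 4\right) - 312}{\frac{181}{8} + 164} = \frac{-2 - 312}{\frac{1493}{8}} = \left(-314\right) \frac{8}{1493} = - \frac{2512}{1493}$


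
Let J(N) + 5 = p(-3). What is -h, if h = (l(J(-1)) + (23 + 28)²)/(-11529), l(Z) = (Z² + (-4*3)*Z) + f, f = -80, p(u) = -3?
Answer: 383/1647 ≈ 0.23254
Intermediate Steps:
J(N) = -8 (J(N) = -5 - 3 = -8)
l(Z) = -80 + Z² - 12*Z (l(Z) = (Z² + (-4*3)*Z) - 80 = (Z² - 12*Z) - 80 = -80 + Z² - 12*Z)
h = -383/1647 (h = ((-80 + (-8)² - 12*(-8)) + (23 + 28)²)/(-11529) = ((-80 + 64 + 96) + 51²)*(-1/11529) = (80 + 2601)*(-1/11529) = 2681*(-1/11529) = -383/1647 ≈ -0.23254)
-h = -1*(-383/1647) = 383/1647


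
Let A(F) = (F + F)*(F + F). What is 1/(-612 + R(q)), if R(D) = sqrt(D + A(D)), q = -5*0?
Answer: -1/612 ≈ -0.0016340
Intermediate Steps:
q = 0
A(F) = 4*F**2 (A(F) = (2*F)*(2*F) = 4*F**2)
R(D) = sqrt(D + 4*D**2)
1/(-612 + R(q)) = 1/(-612 + sqrt(0*(1 + 4*0))) = 1/(-612 + sqrt(0*(1 + 0))) = 1/(-612 + sqrt(0*1)) = 1/(-612 + sqrt(0)) = 1/(-612 + 0) = 1/(-612) = -1/612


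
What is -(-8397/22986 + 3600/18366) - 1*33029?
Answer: -258212594513/7817794 ≈ -33029.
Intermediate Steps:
-(-8397/22986 + 3600/18366) - 1*33029 = -(-8397*1/22986 + 3600*(1/18366)) - 33029 = -(-933/2554 + 600/3061) - 33029 = -1*(-1323513/7817794) - 33029 = 1323513/7817794 - 33029 = -258212594513/7817794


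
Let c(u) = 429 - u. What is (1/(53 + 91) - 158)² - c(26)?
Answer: 509251393/20736 ≈ 24559.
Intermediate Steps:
(1/(53 + 91) - 158)² - c(26) = (1/(53 + 91) - 158)² - (429 - 1*26) = (1/144 - 158)² - (429 - 26) = (1/144 - 158)² - 1*403 = (-22751/144)² - 403 = 517608001/20736 - 403 = 509251393/20736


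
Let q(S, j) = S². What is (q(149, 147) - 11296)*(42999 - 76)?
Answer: 468075315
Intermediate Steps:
(q(149, 147) - 11296)*(42999 - 76) = (149² - 11296)*(42999 - 76) = (22201 - 11296)*42923 = 10905*42923 = 468075315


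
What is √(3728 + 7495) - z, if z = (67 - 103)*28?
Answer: 1008 + 3*√1247 ≈ 1113.9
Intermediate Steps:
z = -1008 (z = -36*28 = -1008)
√(3728 + 7495) - z = √(3728 + 7495) - 1*(-1008) = √11223 + 1008 = 3*√1247 + 1008 = 1008 + 3*√1247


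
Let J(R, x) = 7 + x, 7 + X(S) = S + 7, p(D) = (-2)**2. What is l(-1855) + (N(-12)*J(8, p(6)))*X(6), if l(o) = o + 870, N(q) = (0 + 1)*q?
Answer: -1777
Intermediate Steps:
N(q) = q (N(q) = 1*q = q)
p(D) = 4
X(S) = S (X(S) = -7 + (S + 7) = -7 + (7 + S) = S)
l(o) = 870 + o
l(-1855) + (N(-12)*J(8, p(6)))*X(6) = (870 - 1855) - 12*(7 + 4)*6 = -985 - 12*11*6 = -985 - 132*6 = -985 - 792 = -1777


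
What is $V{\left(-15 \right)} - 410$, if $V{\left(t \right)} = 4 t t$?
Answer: $490$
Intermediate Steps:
$V{\left(t \right)} = 4 t^{2}$
$V{\left(-15 \right)} - 410 = 4 \left(-15\right)^{2} - 410 = 4 \cdot 225 - 410 = 900 - 410 = 490$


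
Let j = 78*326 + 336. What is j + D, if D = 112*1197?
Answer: 159828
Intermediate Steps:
D = 134064
j = 25764 (j = 25428 + 336 = 25764)
j + D = 25764 + 134064 = 159828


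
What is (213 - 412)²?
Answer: 39601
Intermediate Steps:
(213 - 412)² = (-199)² = 39601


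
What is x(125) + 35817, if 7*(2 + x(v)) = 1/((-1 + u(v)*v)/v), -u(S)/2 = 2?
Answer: 125603080/3507 ≈ 35815.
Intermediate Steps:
u(S) = -4 (u(S) = -2*2 = -4)
x(v) = -2 + v/(7*(-1 - 4*v)) (x(v) = -2 + 1/(7*(((-1 - 4*v)/v))) = -2 + (v/(-1 - 4*v))/7 = -2 + v/(7*(-1 - 4*v)))
x(125) + 35817 = (14 + 57*125)/(7*(-1 - 4*125)) + 35817 = (14 + 7125)/(7*(-1 - 500)) + 35817 = (1/7)*7139/(-501) + 35817 = (1/7)*(-1/501)*7139 + 35817 = -7139/3507 + 35817 = 125603080/3507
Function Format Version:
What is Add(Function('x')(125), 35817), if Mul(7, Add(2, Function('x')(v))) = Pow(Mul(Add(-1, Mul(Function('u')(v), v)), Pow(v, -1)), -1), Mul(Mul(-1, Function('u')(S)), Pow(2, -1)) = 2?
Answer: Rational(125603080, 3507) ≈ 35815.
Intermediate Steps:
Function('u')(S) = -4 (Function('u')(S) = Mul(-2, 2) = -4)
Function('x')(v) = Add(-2, Mul(Rational(1, 7), v, Pow(Add(-1, Mul(-4, v)), -1))) (Function('x')(v) = Add(-2, Mul(Rational(1, 7), Pow(Mul(Add(-1, Mul(-4, v)), Pow(v, -1)), -1))) = Add(-2, Mul(Rational(1, 7), Pow(Mul(Pow(v, -1), Add(-1, Mul(-4, v))), -1))) = Add(-2, Mul(Rational(1, 7), Mul(v, Pow(Add(-1, Mul(-4, v)), -1)))) = Add(-2, Mul(Rational(1, 7), v, Pow(Add(-1, Mul(-4, v)), -1))))
Add(Function('x')(125), 35817) = Add(Mul(Rational(1, 7), Pow(Add(-1, Mul(-4, 125)), -1), Add(14, Mul(57, 125))), 35817) = Add(Mul(Rational(1, 7), Pow(Add(-1, -500), -1), Add(14, 7125)), 35817) = Add(Mul(Rational(1, 7), Pow(-501, -1), 7139), 35817) = Add(Mul(Rational(1, 7), Rational(-1, 501), 7139), 35817) = Add(Rational(-7139, 3507), 35817) = Rational(125603080, 3507)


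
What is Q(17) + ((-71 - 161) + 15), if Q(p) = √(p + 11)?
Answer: -217 + 2*√7 ≈ -211.71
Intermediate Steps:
Q(p) = √(11 + p)
Q(17) + ((-71 - 161) + 15) = √(11 + 17) + ((-71 - 161) + 15) = √28 + (-232 + 15) = 2*√7 - 217 = -217 + 2*√7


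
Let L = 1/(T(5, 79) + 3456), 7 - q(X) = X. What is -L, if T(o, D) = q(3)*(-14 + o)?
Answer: -1/3420 ≈ -0.00029240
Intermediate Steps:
q(X) = 7 - X
T(o, D) = -56 + 4*o (T(o, D) = (7 - 1*3)*(-14 + o) = (7 - 3)*(-14 + o) = 4*(-14 + o) = -56 + 4*o)
L = 1/3420 (L = 1/((-56 + 4*5) + 3456) = 1/((-56 + 20) + 3456) = 1/(-36 + 3456) = 1/3420 ≈ 0.00029240)
-L = -1*1/3420 = -1/3420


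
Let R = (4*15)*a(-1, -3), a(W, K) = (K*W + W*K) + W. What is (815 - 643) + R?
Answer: 472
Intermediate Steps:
a(W, K) = W + 2*K*W (a(W, K) = (K*W + K*W) + W = 2*K*W + W = W + 2*K*W)
R = 300 (R = (4*15)*(-(1 + 2*(-3))) = 60*(-(1 - 6)) = 60*(-1*(-5)) = 60*5 = 300)
(815 - 643) + R = (815 - 643) + 300 = 172 + 300 = 472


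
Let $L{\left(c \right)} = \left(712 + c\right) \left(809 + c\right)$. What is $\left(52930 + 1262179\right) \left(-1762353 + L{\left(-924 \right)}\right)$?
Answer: $-2285623934057$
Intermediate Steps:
$\left(52930 + 1262179\right) \left(-1762353 + L{\left(-924 \right)}\right) = \left(52930 + 1262179\right) \left(-1762353 + \left(576008 + \left(-924\right)^{2} + 1521 \left(-924\right)\right)\right) = 1315109 \left(-1762353 + \left(576008 + 853776 - 1405404\right)\right) = 1315109 \left(-1762353 + 24380\right) = 1315109 \left(-1737973\right) = -2285623934057$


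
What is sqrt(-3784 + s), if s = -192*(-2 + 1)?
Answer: 2*I*sqrt(898) ≈ 59.933*I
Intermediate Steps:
s = 192 (s = -192*(-1) = 192)
sqrt(-3784 + s) = sqrt(-3784 + 192) = sqrt(-3592) = 2*I*sqrt(898)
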